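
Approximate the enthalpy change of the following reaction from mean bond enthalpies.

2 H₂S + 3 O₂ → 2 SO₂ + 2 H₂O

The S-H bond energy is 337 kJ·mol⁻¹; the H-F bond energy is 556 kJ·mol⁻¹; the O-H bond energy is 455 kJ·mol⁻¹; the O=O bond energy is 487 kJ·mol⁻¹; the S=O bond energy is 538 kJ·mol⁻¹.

ΔH ≈ −1163 kJ

Bonds broken (reactants):
  O=O: 3 × 487 = 1461
  S-H: 4 × 337 = 1348
  Σ(broken) = 2809 kJ
Bonds formed (products):
  O-H: 4 × 455 = 1820
  S=O: 4 × 538 = 2152
  Σ(formed) = 3972 kJ
ΔH = Σ(broken) − Σ(formed) = 2809 − 3972 = −1163 kJ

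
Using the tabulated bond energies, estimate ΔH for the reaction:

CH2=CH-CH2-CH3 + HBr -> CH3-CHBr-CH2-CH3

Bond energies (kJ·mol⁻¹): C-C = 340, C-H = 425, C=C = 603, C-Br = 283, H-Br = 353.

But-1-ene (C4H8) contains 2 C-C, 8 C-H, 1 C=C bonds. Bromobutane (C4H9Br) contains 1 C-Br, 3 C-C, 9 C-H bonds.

Bonds broken (reactants):
  C-C: 2 × 340 = 680
  C-H: 8 × 425 = 3400
  C=C: 1 × 603 = 603
  H-Br: 1 × 353 = 353
  Σ(broken) = 5036 kJ
Bonds formed (products):
  C-Br: 1 × 283 = 283
  C-C: 3 × 340 = 1020
  C-H: 9 × 425 = 3825
  Σ(formed) = 5128 kJ
ΔH = Σ(broken) − Σ(formed) = 5036 − 5128 = −92 kJ

ΔH ≈ −92 kJ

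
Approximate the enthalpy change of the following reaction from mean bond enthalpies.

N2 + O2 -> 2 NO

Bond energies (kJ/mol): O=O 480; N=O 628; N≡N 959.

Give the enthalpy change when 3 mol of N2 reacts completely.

ΔH = +549 kJ

Bonds broken (reactants):
  N≡N: 1 × 959 = 959
  O=O: 1 × 480 = 480
  Σ(broken) = 1439 kJ
Bonds formed (products):
  N=O: 2 × 628 = 1256
  Σ(formed) = 1256 kJ
ΔH = Σ(broken) − Σ(formed) = 1439 − 1256 = +183 kJ
For 3× the reaction as written: 3 × (+183) = +549 kJ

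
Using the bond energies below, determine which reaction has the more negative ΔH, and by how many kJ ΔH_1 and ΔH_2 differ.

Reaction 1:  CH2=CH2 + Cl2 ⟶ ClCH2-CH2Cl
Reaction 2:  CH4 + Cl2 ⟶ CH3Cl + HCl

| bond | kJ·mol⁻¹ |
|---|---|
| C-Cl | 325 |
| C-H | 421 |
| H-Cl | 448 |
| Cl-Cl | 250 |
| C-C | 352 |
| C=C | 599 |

Reaction 1, by 51 kJ

Reaction 1:
  Bonds broken (reactants):
    C-H: 4 × 421 = 1684
    C=C: 1 × 599 = 599
    Cl-Cl: 1 × 250 = 250
    Σ(broken) = 2533 kJ
  Bonds formed (products):
    C-C: 1 × 352 = 352
    C-Cl: 2 × 325 = 650
    C-H: 4 × 421 = 1684
    Σ(formed) = 2686 kJ
  ΔH_1 = 2533 − 2686 = −153 kJ
Reaction 2:
  Bonds broken (reactants):
    C-H: 4 × 421 = 1684
    Cl-Cl: 1 × 250 = 250
    Σ(broken) = 1934 kJ
  Bonds formed (products):
    C-Cl: 1 × 325 = 325
    C-H: 3 × 421 = 1263
    H-Cl: 1 × 448 = 448
    Σ(formed) = 2036 kJ
  ΔH_2 = 1934 − 2036 = −102 kJ
ΔH_1 − ΔH_2 = −51 kJ, so reaction 1 has the more negative ΔH; |ΔH_1 − ΔH_2| = 51 kJ.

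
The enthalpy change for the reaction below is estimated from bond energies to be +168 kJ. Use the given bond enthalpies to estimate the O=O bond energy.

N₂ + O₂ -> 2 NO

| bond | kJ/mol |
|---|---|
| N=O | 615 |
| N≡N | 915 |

D(O=O) ≈ 483 kJ/mol

Let D be the O=O bond energy.
Σ(broken) = 1×915 + 1×D = 915 + D
Σ(formed) = 2×615 = 1230
ΔH = Σ(broken) − Σ(formed) = (915 + D) − (1230) = −315 + D
Setting this equal to +168 kJ gives D = 483 kJ/mol.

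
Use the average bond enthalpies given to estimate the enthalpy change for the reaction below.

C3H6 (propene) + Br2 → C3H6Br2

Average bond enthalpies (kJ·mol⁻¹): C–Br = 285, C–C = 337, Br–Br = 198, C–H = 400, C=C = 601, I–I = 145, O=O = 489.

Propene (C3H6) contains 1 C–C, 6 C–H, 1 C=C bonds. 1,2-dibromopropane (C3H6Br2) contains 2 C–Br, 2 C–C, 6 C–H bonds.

Bonds broken (reactants):
  Br–Br: 1 × 198 = 198
  C–C: 1 × 337 = 337
  C–H: 6 × 400 = 2400
  C=C: 1 × 601 = 601
  Σ(broken) = 3536 kJ
Bonds formed (products):
  C–Br: 2 × 285 = 570
  C–C: 2 × 337 = 674
  C–H: 6 × 400 = 2400
  Σ(formed) = 3644 kJ
ΔH = Σ(broken) − Σ(formed) = 3536 − 3644 = −108 kJ

ΔH ≈ −108 kJ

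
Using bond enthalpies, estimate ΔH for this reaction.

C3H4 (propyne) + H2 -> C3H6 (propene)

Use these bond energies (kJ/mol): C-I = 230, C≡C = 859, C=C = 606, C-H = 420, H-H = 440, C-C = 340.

Bonds broken (reactants):
  C≡C: 1 × 859 = 859
  C-C: 1 × 340 = 340
  C-H: 4 × 420 = 1680
  H-H: 1 × 440 = 440
  Σ(broken) = 3319 kJ
Bonds formed (products):
  C-C: 1 × 340 = 340
  C-H: 6 × 420 = 2520
  C=C: 1 × 606 = 606
  Σ(formed) = 3466 kJ
ΔH = Σ(broken) − Σ(formed) = 3319 − 3466 = −147 kJ

ΔH ≈ −147 kJ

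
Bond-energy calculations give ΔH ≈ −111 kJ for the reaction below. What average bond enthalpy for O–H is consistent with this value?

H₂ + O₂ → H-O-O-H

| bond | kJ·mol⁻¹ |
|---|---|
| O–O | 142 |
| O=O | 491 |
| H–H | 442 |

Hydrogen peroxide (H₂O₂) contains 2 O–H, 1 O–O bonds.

D(O–H) ≈ 451 kJ/mol

Let D be the O–H bond energy.
Σ(broken) = 1×442 + 1×491 = 933
Σ(formed) = 2×D + 1×142 = 142 + 2D
ΔH = Σ(broken) − Σ(formed) = (933) − (142 + 2D) = +791 − 2D
Setting this equal to −111 kJ gives 2D = 902, so D = 451 kJ/mol.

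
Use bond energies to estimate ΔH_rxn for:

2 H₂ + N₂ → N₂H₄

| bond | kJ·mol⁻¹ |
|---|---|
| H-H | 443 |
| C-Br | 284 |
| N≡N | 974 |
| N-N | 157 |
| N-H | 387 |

ΔH ≈ +155 kJ

Bonds broken (reactants):
  H-H: 2 × 443 = 886
  N≡N: 1 × 974 = 974
  Σ(broken) = 1860 kJ
Bonds formed (products):
  N-H: 4 × 387 = 1548
  N-N: 1 × 157 = 157
  Σ(formed) = 1705 kJ
ΔH = Σ(broken) − Σ(formed) = 1860 − 1705 = +155 kJ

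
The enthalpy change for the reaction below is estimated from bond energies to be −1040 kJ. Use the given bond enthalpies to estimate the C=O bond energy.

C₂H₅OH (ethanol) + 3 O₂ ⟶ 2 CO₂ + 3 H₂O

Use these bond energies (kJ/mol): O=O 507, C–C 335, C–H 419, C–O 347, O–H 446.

Let D be the C=O bond energy.
Σ(broken) = 1×335 + 5×419 + 1×347 + 1×446 + 3×507 = 4744
Σ(formed) = 4×D + 6×446 = 2676 + 4D
ΔH = Σ(broken) − Σ(formed) = (4744) − (2676 + 4D) = +2068 − 4D
Setting this equal to −1040 kJ gives 4D = 3108, so D = 777 kJ/mol.

D(C=O) ≈ 777 kJ/mol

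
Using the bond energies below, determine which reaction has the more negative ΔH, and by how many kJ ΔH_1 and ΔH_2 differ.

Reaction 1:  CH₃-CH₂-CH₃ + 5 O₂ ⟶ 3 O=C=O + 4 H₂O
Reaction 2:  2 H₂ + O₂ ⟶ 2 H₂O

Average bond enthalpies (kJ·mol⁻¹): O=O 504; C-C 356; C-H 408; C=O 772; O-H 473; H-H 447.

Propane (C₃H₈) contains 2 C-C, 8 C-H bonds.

Reaction 1, by 1426 kJ

Reaction 1:
  Bonds broken (reactants):
    C-C: 2 × 356 = 712
    C-H: 8 × 408 = 3264
    O=O: 5 × 504 = 2520
    Σ(broken) = 6496 kJ
  Bonds formed (products):
    C=O: 6 × 772 = 4632
    O-H: 8 × 473 = 3784
    Σ(formed) = 8416 kJ
  ΔH_1 = 6496 − 8416 = −1920 kJ
Reaction 2:
  Bonds broken (reactants):
    H-H: 2 × 447 = 894
    O=O: 1 × 504 = 504
    Σ(broken) = 1398 kJ
  Bonds formed (products):
    O-H: 4 × 473 = 1892
    Σ(formed) = 1892 kJ
  ΔH_2 = 1398 − 1892 = −494 kJ
ΔH_1 − ΔH_2 = −1426 kJ, so reaction 1 has the more negative ΔH; |ΔH_1 − ΔH_2| = 1426 kJ.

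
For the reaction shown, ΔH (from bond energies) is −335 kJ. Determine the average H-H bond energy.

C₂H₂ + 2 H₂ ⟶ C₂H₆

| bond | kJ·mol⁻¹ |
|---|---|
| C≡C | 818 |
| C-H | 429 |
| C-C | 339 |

Let D be the H-H bond energy.
Σ(broken) = 1×818 + 2×429 + 2×D = 1676 + 2D
Σ(formed) = 1×339 + 6×429 = 2913
ΔH = Σ(broken) − Σ(formed) = (1676 + 2D) − (2913) = −1237 + 2D
Setting this equal to −335 kJ gives 2D = 902, so D = 451 kJ/mol.

D(H-H) ≈ 451 kJ/mol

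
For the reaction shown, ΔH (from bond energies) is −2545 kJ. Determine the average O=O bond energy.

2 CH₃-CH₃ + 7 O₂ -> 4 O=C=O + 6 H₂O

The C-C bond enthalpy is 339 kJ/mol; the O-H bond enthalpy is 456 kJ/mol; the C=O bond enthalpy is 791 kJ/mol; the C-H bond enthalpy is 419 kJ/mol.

Let D be the O=O bond energy.
Σ(broken) = 2×339 + 12×419 + 7×D = 5706 + 7D
Σ(formed) = 8×791 + 12×456 = 11800
ΔH = Σ(broken) − Σ(formed) = (5706 + 7D) − (11800) = −6094 + 7D
Setting this equal to −2545 kJ gives 7D = 3549, so D = 507 kJ/mol.

D(O=O) ≈ 507 kJ/mol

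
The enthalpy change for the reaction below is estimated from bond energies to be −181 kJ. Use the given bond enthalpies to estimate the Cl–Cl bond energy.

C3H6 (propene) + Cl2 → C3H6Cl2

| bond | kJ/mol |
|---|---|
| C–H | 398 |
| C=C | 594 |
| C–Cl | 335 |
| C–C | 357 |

Let D be the Cl–Cl bond energy.
Σ(broken) = 1×357 + 6×398 + 1×594 + 1×D = 3339 + D
Σ(formed) = 2×357 + 2×335 + 6×398 = 3772
ΔH = Σ(broken) − Σ(formed) = (3339 + D) − (3772) = −433 + D
Setting this equal to −181 kJ gives D = 252 kJ/mol.

D(Cl–Cl) ≈ 252 kJ/mol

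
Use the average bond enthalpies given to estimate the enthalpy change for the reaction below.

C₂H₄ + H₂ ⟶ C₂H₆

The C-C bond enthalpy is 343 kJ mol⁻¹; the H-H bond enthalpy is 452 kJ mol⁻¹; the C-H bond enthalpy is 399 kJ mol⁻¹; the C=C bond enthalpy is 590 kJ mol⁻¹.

Bonds broken (reactants):
  C-H: 4 × 399 = 1596
  C=C: 1 × 590 = 590
  H-H: 1 × 452 = 452
  Σ(broken) = 2638 kJ
Bonds formed (products):
  C-C: 1 × 343 = 343
  C-H: 6 × 399 = 2394
  Σ(formed) = 2737 kJ
ΔH = Σ(broken) − Σ(formed) = 2638 − 2737 = −99 kJ

ΔH ≈ −99 kJ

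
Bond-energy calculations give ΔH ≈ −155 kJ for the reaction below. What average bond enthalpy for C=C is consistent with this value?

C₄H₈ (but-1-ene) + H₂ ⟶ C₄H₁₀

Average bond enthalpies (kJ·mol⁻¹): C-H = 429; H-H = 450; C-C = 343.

D(C=C) ≈ 596 kJ/mol

Let D be the C=C bond energy.
Σ(broken) = 2×343 + 8×429 + 1×D + 1×450 = 4568 + D
Σ(formed) = 3×343 + 10×429 = 5319
ΔH = Σ(broken) − Σ(formed) = (4568 + D) − (5319) = −751 + D
Setting this equal to −155 kJ gives D = 596 kJ/mol.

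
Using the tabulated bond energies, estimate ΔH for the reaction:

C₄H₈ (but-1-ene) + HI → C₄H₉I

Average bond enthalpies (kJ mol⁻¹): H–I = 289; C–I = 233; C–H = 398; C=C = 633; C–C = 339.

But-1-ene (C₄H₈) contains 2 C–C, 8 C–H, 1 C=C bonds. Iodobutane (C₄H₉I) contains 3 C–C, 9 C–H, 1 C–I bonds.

Bonds broken (reactants):
  C–C: 2 × 339 = 678
  C–H: 8 × 398 = 3184
  C=C: 1 × 633 = 633
  H–I: 1 × 289 = 289
  Σ(broken) = 4784 kJ
Bonds formed (products):
  C–C: 3 × 339 = 1017
  C–H: 9 × 398 = 3582
  C–I: 1 × 233 = 233
  Σ(formed) = 4832 kJ
ΔH = Σ(broken) − Σ(formed) = 4784 − 4832 = −48 kJ

ΔH ≈ −48 kJ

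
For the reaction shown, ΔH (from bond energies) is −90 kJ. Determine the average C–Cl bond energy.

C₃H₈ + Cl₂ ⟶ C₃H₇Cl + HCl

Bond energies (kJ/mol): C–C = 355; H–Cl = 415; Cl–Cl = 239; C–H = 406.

D(C–Cl) ≈ 320 kJ/mol

Let D be the C–Cl bond energy.
Σ(broken) = 2×355 + 8×406 + 1×239 = 4197
Σ(formed) = 2×355 + 1×D + 7×406 + 1×415 = 3967 + D
ΔH = Σ(broken) − Σ(formed) = (4197) − (3967 + D) = +230 − D
Setting this equal to −90 kJ gives D = 320 kJ/mol.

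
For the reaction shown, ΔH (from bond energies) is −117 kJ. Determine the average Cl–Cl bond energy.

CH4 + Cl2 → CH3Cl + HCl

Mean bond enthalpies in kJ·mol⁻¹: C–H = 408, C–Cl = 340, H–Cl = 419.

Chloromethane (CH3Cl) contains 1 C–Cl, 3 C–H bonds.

D(Cl–Cl) ≈ 234 kJ/mol

Let D be the Cl–Cl bond energy.
Σ(broken) = 4×408 + 1×D = 1632 + D
Σ(formed) = 1×340 + 3×408 + 1×419 = 1983
ΔH = Σ(broken) − Σ(formed) = (1632 + D) − (1983) = −351 + D
Setting this equal to −117 kJ gives D = 234 kJ/mol.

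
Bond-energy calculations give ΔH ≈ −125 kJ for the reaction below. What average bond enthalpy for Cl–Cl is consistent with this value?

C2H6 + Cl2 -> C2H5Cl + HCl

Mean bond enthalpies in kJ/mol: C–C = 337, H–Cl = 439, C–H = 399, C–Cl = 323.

D(Cl–Cl) ≈ 238 kJ/mol

Let D be the Cl–Cl bond energy.
Σ(broken) = 1×337 + 6×399 + 1×D = 2731 + D
Σ(formed) = 1×337 + 1×323 + 5×399 + 1×439 = 3094
ΔH = Σ(broken) − Σ(formed) = (2731 + D) − (3094) = −363 + D
Setting this equal to −125 kJ gives D = 238 kJ/mol.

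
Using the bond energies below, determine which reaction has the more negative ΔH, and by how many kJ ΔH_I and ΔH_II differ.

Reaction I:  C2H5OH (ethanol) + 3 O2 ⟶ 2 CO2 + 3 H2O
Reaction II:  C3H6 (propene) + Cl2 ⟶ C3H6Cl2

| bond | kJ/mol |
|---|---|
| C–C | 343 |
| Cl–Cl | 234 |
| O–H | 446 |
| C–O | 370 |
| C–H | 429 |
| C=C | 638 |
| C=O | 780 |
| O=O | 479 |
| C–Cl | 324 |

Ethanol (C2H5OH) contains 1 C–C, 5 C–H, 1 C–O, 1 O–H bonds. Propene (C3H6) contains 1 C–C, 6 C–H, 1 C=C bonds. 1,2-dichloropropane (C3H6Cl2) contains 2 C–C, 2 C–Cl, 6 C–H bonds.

Reaction I:
  Bonds broken (reactants):
    C–C: 1 × 343 = 343
    C–H: 5 × 429 = 2145
    C–O: 1 × 370 = 370
    O–H: 1 × 446 = 446
    O=O: 3 × 479 = 1437
    Σ(broken) = 4741 kJ
  Bonds formed (products):
    C=O: 4 × 780 = 3120
    O–H: 6 × 446 = 2676
    Σ(formed) = 5796 kJ
  ΔH_I = 4741 − 5796 = −1055 kJ
Reaction II:
  Bonds broken (reactants):
    C–C: 1 × 343 = 343
    C–H: 6 × 429 = 2574
    C=C: 1 × 638 = 638
    Cl–Cl: 1 × 234 = 234
    Σ(broken) = 3789 kJ
  Bonds formed (products):
    C–C: 2 × 343 = 686
    C–Cl: 2 × 324 = 648
    C–H: 6 × 429 = 2574
    Σ(formed) = 3908 kJ
  ΔH_II = 3789 − 3908 = −119 kJ
ΔH_I − ΔH_II = −936 kJ, so reaction I has the more negative ΔH; |ΔH_I − ΔH_II| = 936 kJ.

Reaction I, by 936 kJ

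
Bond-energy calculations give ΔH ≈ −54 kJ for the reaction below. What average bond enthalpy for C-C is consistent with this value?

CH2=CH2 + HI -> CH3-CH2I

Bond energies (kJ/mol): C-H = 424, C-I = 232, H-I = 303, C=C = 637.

Let D be the C-C bond energy.
Σ(broken) = 4×424 + 1×637 + 1×303 = 2636
Σ(formed) = 1×D + 5×424 + 1×232 = 2352 + D
ΔH = Σ(broken) − Σ(formed) = (2636) − (2352 + D) = +284 − D
Setting this equal to −54 kJ gives D = 338 kJ/mol.

D(C-C) ≈ 338 kJ/mol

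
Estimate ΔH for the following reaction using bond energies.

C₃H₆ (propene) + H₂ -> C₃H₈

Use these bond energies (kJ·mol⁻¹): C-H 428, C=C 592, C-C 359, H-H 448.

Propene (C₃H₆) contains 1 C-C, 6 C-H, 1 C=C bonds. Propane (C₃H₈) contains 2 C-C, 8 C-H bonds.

ΔH ≈ −175 kJ

Bonds broken (reactants):
  C-C: 1 × 359 = 359
  C-H: 6 × 428 = 2568
  C=C: 1 × 592 = 592
  H-H: 1 × 448 = 448
  Σ(broken) = 3967 kJ
Bonds formed (products):
  C-C: 2 × 359 = 718
  C-H: 8 × 428 = 3424
  Σ(formed) = 4142 kJ
ΔH = Σ(broken) − Σ(formed) = 3967 − 4142 = −175 kJ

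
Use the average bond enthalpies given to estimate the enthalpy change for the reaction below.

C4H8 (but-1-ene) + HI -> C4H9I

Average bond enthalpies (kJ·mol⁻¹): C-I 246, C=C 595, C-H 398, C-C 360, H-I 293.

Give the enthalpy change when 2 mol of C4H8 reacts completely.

ΔH = −232 kJ

Bonds broken (reactants):
  C-C: 2 × 360 = 720
  C-H: 8 × 398 = 3184
  C=C: 1 × 595 = 595
  H-I: 1 × 293 = 293
  Σ(broken) = 4792 kJ
Bonds formed (products):
  C-C: 3 × 360 = 1080
  C-H: 9 × 398 = 3582
  C-I: 1 × 246 = 246
  Σ(formed) = 4908 kJ
ΔH = Σ(broken) − Σ(formed) = 4792 − 4908 = −116 kJ
For 2× the reaction as written: 2 × (−116) = −232 kJ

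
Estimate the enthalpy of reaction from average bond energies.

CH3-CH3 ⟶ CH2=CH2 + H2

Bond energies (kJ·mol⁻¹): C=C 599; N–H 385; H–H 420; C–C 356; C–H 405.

Bonds broken (reactants):
  C–C: 1 × 356 = 356
  C–H: 6 × 405 = 2430
  Σ(broken) = 2786 kJ
Bonds formed (products):
  C–H: 4 × 405 = 1620
  C=C: 1 × 599 = 599
  H–H: 1 × 420 = 420
  Σ(formed) = 2639 kJ
ΔH = Σ(broken) − Σ(formed) = 2786 − 2639 = +147 kJ

ΔH ≈ +147 kJ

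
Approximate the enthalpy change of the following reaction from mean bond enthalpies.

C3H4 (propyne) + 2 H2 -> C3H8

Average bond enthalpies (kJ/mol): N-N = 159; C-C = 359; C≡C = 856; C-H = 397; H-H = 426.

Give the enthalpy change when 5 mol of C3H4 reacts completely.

ΔH = −1195 kJ

Bonds broken (reactants):
  C≡C: 1 × 856 = 856
  C-C: 1 × 359 = 359
  C-H: 4 × 397 = 1588
  H-H: 2 × 426 = 852
  Σ(broken) = 3655 kJ
Bonds formed (products):
  C-C: 2 × 359 = 718
  C-H: 8 × 397 = 3176
  Σ(formed) = 3894 kJ
ΔH = Σ(broken) − Σ(formed) = 3655 − 3894 = −239 kJ
For 5× the reaction as written: 5 × (−239) = −1195 kJ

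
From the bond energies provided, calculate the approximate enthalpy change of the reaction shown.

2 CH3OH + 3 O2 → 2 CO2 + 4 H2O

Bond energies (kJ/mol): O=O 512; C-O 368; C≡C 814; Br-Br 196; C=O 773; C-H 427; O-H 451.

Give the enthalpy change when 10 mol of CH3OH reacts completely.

ΔH = −4820 kJ

Bonds broken (reactants):
  C-H: 6 × 427 = 2562
  C-O: 2 × 368 = 736
  O-H: 2 × 451 = 902
  O=O: 3 × 512 = 1536
  Σ(broken) = 5736 kJ
Bonds formed (products):
  C=O: 4 × 773 = 3092
  O-H: 8 × 451 = 3608
  Σ(formed) = 6700 kJ
ΔH = Σ(broken) − Σ(formed) = 5736 − 6700 = −964 kJ
For 5× the reaction as written: 5 × (−964) = −4820 kJ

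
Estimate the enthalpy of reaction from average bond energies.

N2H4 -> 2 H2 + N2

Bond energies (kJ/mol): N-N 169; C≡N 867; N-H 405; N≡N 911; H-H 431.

ΔH ≈ +16 kJ

Bonds broken (reactants):
  N-H: 4 × 405 = 1620
  N-N: 1 × 169 = 169
  Σ(broken) = 1789 kJ
Bonds formed (products):
  H-H: 2 × 431 = 862
  N≡N: 1 × 911 = 911
  Σ(formed) = 1773 kJ
ΔH = Σ(broken) − Σ(formed) = 1789 − 1773 = +16 kJ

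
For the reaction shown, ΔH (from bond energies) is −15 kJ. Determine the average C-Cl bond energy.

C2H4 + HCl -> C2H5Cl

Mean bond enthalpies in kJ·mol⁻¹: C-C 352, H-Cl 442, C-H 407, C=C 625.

D(C-Cl) ≈ 323 kJ/mol

Let D be the C-Cl bond energy.
Σ(broken) = 4×407 + 1×625 + 1×442 = 2695
Σ(formed) = 1×352 + 1×D + 5×407 = 2387 + D
ΔH = Σ(broken) − Σ(formed) = (2695) − (2387 + D) = +308 − D
Setting this equal to −15 kJ gives D = 323 kJ/mol.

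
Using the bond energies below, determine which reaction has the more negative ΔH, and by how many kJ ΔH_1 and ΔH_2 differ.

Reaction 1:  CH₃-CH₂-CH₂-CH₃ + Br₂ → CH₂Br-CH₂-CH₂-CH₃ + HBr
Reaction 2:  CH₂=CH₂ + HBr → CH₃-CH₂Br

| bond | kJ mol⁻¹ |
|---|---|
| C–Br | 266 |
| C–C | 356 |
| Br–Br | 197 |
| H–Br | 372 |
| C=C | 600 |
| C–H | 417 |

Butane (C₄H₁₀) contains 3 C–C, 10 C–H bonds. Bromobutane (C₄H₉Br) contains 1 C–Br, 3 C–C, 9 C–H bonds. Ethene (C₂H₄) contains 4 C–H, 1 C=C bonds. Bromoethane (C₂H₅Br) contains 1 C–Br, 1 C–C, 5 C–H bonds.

Reaction 2, by 43 kJ

Reaction 1:
  Bonds broken (reactants):
    Br–Br: 1 × 197 = 197
    C–C: 3 × 356 = 1068
    C–H: 10 × 417 = 4170
    Σ(broken) = 5435 kJ
  Bonds formed (products):
    C–Br: 1 × 266 = 266
    C–C: 3 × 356 = 1068
    C–H: 9 × 417 = 3753
    H–Br: 1 × 372 = 372
    Σ(formed) = 5459 kJ
  ΔH_1 = 5435 − 5459 = −24 kJ
Reaction 2:
  Bonds broken (reactants):
    C–H: 4 × 417 = 1668
    C=C: 1 × 600 = 600
    H–Br: 1 × 372 = 372
    Σ(broken) = 2640 kJ
  Bonds formed (products):
    C–Br: 1 × 266 = 266
    C–C: 1 × 356 = 356
    C–H: 5 × 417 = 2085
    Σ(formed) = 2707 kJ
  ΔH_2 = 2640 − 2707 = −67 kJ
ΔH_1 − ΔH_2 = +43 kJ, so reaction 2 has the more negative ΔH; |ΔH_1 − ΔH_2| = 43 kJ.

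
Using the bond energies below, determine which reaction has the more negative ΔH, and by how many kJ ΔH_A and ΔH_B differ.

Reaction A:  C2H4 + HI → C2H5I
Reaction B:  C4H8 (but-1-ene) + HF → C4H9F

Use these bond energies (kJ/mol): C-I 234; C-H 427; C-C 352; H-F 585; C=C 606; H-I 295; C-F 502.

Reaction A, by 22 kJ

Reaction A:
  Bonds broken (reactants):
    C-H: 4 × 427 = 1708
    C=C: 1 × 606 = 606
    H-I: 1 × 295 = 295
    Σ(broken) = 2609 kJ
  Bonds formed (products):
    C-C: 1 × 352 = 352
    C-H: 5 × 427 = 2135
    C-I: 1 × 234 = 234
    Σ(formed) = 2721 kJ
  ΔH_A = 2609 − 2721 = −112 kJ
Reaction B:
  Bonds broken (reactants):
    C-C: 2 × 352 = 704
    C-H: 8 × 427 = 3416
    C=C: 1 × 606 = 606
    H-F: 1 × 585 = 585
    Σ(broken) = 5311 kJ
  Bonds formed (products):
    C-C: 3 × 352 = 1056
    C-F: 1 × 502 = 502
    C-H: 9 × 427 = 3843
    Σ(formed) = 5401 kJ
  ΔH_B = 5311 − 5401 = −90 kJ
ΔH_A − ΔH_B = −22 kJ, so reaction A has the more negative ΔH; |ΔH_A − ΔH_B| = 22 kJ.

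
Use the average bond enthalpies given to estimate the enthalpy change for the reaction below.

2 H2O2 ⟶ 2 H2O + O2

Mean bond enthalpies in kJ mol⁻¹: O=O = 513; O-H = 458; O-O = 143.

ΔH ≈ −227 kJ

Bonds broken (reactants):
  O-H: 4 × 458 = 1832
  O-O: 2 × 143 = 286
  Σ(broken) = 2118 kJ
Bonds formed (products):
  O-H: 4 × 458 = 1832
  O=O: 1 × 513 = 513
  Σ(formed) = 2345 kJ
ΔH = Σ(broken) − Σ(formed) = 2118 − 2345 = −227 kJ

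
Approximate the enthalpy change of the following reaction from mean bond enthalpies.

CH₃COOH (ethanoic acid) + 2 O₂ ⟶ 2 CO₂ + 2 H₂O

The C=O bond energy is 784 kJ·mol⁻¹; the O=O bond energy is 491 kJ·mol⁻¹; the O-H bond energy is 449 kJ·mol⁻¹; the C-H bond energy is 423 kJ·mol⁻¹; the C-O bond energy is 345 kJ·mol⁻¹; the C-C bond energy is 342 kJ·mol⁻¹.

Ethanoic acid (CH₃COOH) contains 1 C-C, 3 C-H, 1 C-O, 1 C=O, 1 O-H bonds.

Bonds broken (reactants):
  C-C: 1 × 342 = 342
  C-H: 3 × 423 = 1269
  C-O: 1 × 345 = 345
  C=O: 1 × 784 = 784
  O-H: 1 × 449 = 449
  O=O: 2 × 491 = 982
  Σ(broken) = 4171 kJ
Bonds formed (products):
  C=O: 4 × 784 = 3136
  O-H: 4 × 449 = 1796
  Σ(formed) = 4932 kJ
ΔH = Σ(broken) − Σ(formed) = 4171 − 4932 = −761 kJ

ΔH ≈ −761 kJ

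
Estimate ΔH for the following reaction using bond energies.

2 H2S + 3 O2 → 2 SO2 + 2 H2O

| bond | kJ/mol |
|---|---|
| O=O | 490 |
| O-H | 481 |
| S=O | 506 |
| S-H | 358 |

ΔH ≈ −1046 kJ

Bonds broken (reactants):
  O=O: 3 × 490 = 1470
  S-H: 4 × 358 = 1432
  Σ(broken) = 2902 kJ
Bonds formed (products):
  O-H: 4 × 481 = 1924
  S=O: 4 × 506 = 2024
  Σ(formed) = 3948 kJ
ΔH = Σ(broken) − Σ(formed) = 2902 − 3948 = −1046 kJ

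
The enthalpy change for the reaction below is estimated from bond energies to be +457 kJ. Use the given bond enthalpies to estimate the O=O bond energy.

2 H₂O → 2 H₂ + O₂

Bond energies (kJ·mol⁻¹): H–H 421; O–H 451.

D(O=O) ≈ 505 kJ/mol

Let D be the O=O bond energy.
Σ(broken) = 4×451 = 1804
Σ(formed) = 2×421 + 1×D = 842 + D
ΔH = Σ(broken) − Σ(formed) = (1804) − (842 + D) = +962 − D
Setting this equal to +457 kJ gives D = 505 kJ/mol.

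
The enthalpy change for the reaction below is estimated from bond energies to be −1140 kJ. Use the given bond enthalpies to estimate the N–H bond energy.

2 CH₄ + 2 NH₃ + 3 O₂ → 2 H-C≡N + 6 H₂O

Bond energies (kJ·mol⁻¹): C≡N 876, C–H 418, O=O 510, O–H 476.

Let D be the N–H bond energy.
Σ(broken) = 8×418 + 6×D + 3×510 = 4874 + 6D
Σ(formed) = 2×876 + 2×418 + 12×476 = 8300
ΔH = Σ(broken) − Σ(formed) = (4874 + 6D) − (8300) = −3426 + 6D
Setting this equal to −1140 kJ gives 6D = 2286, so D = 381 kJ/mol.

D(N–H) ≈ 381 kJ/mol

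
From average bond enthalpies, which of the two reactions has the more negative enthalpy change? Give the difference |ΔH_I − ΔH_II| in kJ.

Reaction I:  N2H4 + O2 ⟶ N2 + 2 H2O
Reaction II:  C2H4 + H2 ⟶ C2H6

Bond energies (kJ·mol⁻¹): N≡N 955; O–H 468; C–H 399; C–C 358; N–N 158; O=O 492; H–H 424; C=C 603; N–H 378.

Reaction I:
  Bonds broken (reactants):
    N–H: 4 × 378 = 1512
    N–N: 1 × 158 = 158
    O=O: 1 × 492 = 492
    Σ(broken) = 2162 kJ
  Bonds formed (products):
    N≡N: 1 × 955 = 955
    O–H: 4 × 468 = 1872
    Σ(formed) = 2827 kJ
  ΔH_I = 2162 − 2827 = −665 kJ
Reaction II:
  Bonds broken (reactants):
    C–H: 4 × 399 = 1596
    C=C: 1 × 603 = 603
    H–H: 1 × 424 = 424
    Σ(broken) = 2623 kJ
  Bonds formed (products):
    C–C: 1 × 358 = 358
    C–H: 6 × 399 = 2394
    Σ(formed) = 2752 kJ
  ΔH_II = 2623 − 2752 = −129 kJ
ΔH_I − ΔH_II = −536 kJ, so reaction I has the more negative ΔH; |ΔH_I − ΔH_II| = 536 kJ.

Reaction I, by 536 kJ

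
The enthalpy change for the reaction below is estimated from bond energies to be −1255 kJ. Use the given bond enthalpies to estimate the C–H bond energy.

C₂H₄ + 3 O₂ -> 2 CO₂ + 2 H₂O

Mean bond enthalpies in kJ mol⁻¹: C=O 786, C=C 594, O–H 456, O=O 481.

Let D be the C–H bond energy.
Σ(broken) = 4×D + 1×594 + 3×481 = 2037 + 4D
Σ(formed) = 4×786 + 4×456 = 4968
ΔH = Σ(broken) − Σ(formed) = (2037 + 4D) − (4968) = −2931 + 4D
Setting this equal to −1255 kJ gives 4D = 1676, so D = 419 kJ/mol.

D(C–H) ≈ 419 kJ/mol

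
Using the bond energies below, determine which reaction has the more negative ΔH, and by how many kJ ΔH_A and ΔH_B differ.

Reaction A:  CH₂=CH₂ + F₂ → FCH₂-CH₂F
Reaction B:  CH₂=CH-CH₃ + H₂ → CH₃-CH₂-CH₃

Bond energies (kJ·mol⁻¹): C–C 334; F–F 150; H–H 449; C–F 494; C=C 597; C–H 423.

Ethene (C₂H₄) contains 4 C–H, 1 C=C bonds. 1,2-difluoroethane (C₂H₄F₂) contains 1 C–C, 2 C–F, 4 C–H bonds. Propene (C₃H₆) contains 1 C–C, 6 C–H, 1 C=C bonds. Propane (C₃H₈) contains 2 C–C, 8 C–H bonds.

Reaction A:
  Bonds broken (reactants):
    C–H: 4 × 423 = 1692
    C=C: 1 × 597 = 597
    F–F: 1 × 150 = 150
    Σ(broken) = 2439 kJ
  Bonds formed (products):
    C–C: 1 × 334 = 334
    C–F: 2 × 494 = 988
    C–H: 4 × 423 = 1692
    Σ(formed) = 3014 kJ
  ΔH_A = 2439 − 3014 = −575 kJ
Reaction B:
  Bonds broken (reactants):
    C–C: 1 × 334 = 334
    C–H: 6 × 423 = 2538
    C=C: 1 × 597 = 597
    H–H: 1 × 449 = 449
    Σ(broken) = 3918 kJ
  Bonds formed (products):
    C–C: 2 × 334 = 668
    C–H: 8 × 423 = 3384
    Σ(formed) = 4052 kJ
  ΔH_B = 3918 − 4052 = −134 kJ
ΔH_A − ΔH_B = −441 kJ, so reaction A has the more negative ΔH; |ΔH_A − ΔH_B| = 441 kJ.

Reaction A, by 441 kJ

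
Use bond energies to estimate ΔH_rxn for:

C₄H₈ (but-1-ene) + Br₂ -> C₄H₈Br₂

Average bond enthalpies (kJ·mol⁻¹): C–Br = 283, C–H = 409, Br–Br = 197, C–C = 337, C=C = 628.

ΔH ≈ −78 kJ

Bonds broken (reactants):
  Br–Br: 1 × 197 = 197
  C–C: 2 × 337 = 674
  C–H: 8 × 409 = 3272
  C=C: 1 × 628 = 628
  Σ(broken) = 4771 kJ
Bonds formed (products):
  C–Br: 2 × 283 = 566
  C–C: 3 × 337 = 1011
  C–H: 8 × 409 = 3272
  Σ(formed) = 4849 kJ
ΔH = Σ(broken) − Σ(formed) = 4771 − 4849 = −78 kJ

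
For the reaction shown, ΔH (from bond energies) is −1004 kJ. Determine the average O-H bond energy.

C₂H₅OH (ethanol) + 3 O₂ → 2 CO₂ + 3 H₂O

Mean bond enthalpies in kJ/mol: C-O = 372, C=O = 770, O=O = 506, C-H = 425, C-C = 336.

Let D be the O-H bond energy.
Σ(broken) = 1×336 + 5×425 + 1×372 + 1×D + 3×506 = 4351 + D
Σ(formed) = 4×770 + 6×D = 3080 + 6D
ΔH = Σ(broken) − Σ(formed) = (4351 + D) − (3080 + 6D) = +1271 − 5D
Setting this equal to −1004 kJ gives 5D = 2275, so D = 455 kJ/mol.

D(O-H) ≈ 455 kJ/mol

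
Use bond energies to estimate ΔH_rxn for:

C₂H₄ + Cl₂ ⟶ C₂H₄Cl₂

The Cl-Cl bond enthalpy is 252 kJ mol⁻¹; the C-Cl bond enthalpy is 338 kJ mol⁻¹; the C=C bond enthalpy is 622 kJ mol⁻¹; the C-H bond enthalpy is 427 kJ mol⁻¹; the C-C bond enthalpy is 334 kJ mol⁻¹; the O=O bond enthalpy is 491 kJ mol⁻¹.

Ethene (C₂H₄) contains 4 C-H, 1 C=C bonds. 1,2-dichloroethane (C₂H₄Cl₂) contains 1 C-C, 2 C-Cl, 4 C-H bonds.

ΔH ≈ −136 kJ

Bonds broken (reactants):
  C-H: 4 × 427 = 1708
  C=C: 1 × 622 = 622
  Cl-Cl: 1 × 252 = 252
  Σ(broken) = 2582 kJ
Bonds formed (products):
  C-C: 1 × 334 = 334
  C-Cl: 2 × 338 = 676
  C-H: 4 × 427 = 1708
  Σ(formed) = 2718 kJ
ΔH = Σ(broken) − Σ(formed) = 2582 − 2718 = −136 kJ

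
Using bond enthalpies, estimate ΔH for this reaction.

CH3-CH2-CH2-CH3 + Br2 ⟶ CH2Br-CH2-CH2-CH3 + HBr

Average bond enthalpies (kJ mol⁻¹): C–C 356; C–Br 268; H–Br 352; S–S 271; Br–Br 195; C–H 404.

Bonds broken (reactants):
  Br–Br: 1 × 195 = 195
  C–C: 3 × 356 = 1068
  C–H: 10 × 404 = 4040
  Σ(broken) = 5303 kJ
Bonds formed (products):
  C–Br: 1 × 268 = 268
  C–C: 3 × 356 = 1068
  C–H: 9 × 404 = 3636
  H–Br: 1 × 352 = 352
  Σ(formed) = 5324 kJ
ΔH = Σ(broken) − Σ(formed) = 5303 − 5324 = −21 kJ

ΔH ≈ −21 kJ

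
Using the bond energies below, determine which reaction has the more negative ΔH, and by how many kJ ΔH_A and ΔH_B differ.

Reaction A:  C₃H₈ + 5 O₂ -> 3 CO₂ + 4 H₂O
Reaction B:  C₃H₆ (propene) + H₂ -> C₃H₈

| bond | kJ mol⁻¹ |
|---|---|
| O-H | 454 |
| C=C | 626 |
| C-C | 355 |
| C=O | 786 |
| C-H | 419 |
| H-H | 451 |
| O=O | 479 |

Reaction A, by 1775 kJ

Reaction A:
  Bonds broken (reactants):
    C-C: 2 × 355 = 710
    C-H: 8 × 419 = 3352
    O=O: 5 × 479 = 2395
    Σ(broken) = 6457 kJ
  Bonds formed (products):
    C=O: 6 × 786 = 4716
    O-H: 8 × 454 = 3632
    Σ(formed) = 8348 kJ
  ΔH_A = 6457 − 8348 = −1891 kJ
Reaction B:
  Bonds broken (reactants):
    C-C: 1 × 355 = 355
    C-H: 6 × 419 = 2514
    C=C: 1 × 626 = 626
    H-H: 1 × 451 = 451
    Σ(broken) = 3946 kJ
  Bonds formed (products):
    C-C: 2 × 355 = 710
    C-H: 8 × 419 = 3352
    Σ(formed) = 4062 kJ
  ΔH_B = 3946 − 4062 = −116 kJ
ΔH_A − ΔH_B = −1775 kJ, so reaction A has the more negative ΔH; |ΔH_A − ΔH_B| = 1775 kJ.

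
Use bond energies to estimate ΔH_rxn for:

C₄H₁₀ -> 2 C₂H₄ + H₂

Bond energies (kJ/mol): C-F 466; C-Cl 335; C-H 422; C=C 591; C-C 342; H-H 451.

Bonds broken (reactants):
  C-C: 3 × 342 = 1026
  C-H: 10 × 422 = 4220
  Σ(broken) = 5246 kJ
Bonds formed (products):
  C-H: 8 × 422 = 3376
  C=C: 2 × 591 = 1182
  H-H: 1 × 451 = 451
  Σ(formed) = 5009 kJ
ΔH = Σ(broken) − Σ(formed) = 5246 − 5009 = +237 kJ

ΔH ≈ +237 kJ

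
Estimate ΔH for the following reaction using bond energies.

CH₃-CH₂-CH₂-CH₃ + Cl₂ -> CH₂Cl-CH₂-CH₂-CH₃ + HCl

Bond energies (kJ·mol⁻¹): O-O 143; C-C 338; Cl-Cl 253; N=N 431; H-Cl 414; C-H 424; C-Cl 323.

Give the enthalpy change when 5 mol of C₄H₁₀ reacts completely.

Bonds broken (reactants):
  C-C: 3 × 338 = 1014
  C-H: 10 × 424 = 4240
  Cl-Cl: 1 × 253 = 253
  Σ(broken) = 5507 kJ
Bonds formed (products):
  C-C: 3 × 338 = 1014
  C-Cl: 1 × 323 = 323
  C-H: 9 × 424 = 3816
  H-Cl: 1 × 414 = 414
  Σ(formed) = 5567 kJ
ΔH = Σ(broken) − Σ(formed) = 5507 − 5567 = −60 kJ
For 5× the reaction as written: 5 × (−60) = −300 kJ

ΔH = −300 kJ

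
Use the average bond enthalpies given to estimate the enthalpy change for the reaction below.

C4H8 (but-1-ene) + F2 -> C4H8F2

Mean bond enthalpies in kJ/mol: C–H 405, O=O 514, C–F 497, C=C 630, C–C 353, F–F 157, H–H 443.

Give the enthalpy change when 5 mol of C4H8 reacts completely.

ΔH = −2800 kJ

Bonds broken (reactants):
  C–C: 2 × 353 = 706
  C–H: 8 × 405 = 3240
  C=C: 1 × 630 = 630
  F–F: 1 × 157 = 157
  Σ(broken) = 4733 kJ
Bonds formed (products):
  C–C: 3 × 353 = 1059
  C–F: 2 × 497 = 994
  C–H: 8 × 405 = 3240
  Σ(formed) = 5293 kJ
ΔH = Σ(broken) − Σ(formed) = 4733 − 5293 = −560 kJ
For 5× the reaction as written: 5 × (−560) = −2800 kJ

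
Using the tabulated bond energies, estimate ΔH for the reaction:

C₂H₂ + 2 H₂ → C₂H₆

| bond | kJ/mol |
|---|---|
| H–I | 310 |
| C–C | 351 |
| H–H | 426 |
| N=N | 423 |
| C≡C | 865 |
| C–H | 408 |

ΔH ≈ −266 kJ

Bonds broken (reactants):
  C≡C: 1 × 865 = 865
  C–H: 2 × 408 = 816
  H–H: 2 × 426 = 852
  Σ(broken) = 2533 kJ
Bonds formed (products):
  C–C: 1 × 351 = 351
  C–H: 6 × 408 = 2448
  Σ(formed) = 2799 kJ
ΔH = Σ(broken) − Σ(formed) = 2533 − 2799 = −266 kJ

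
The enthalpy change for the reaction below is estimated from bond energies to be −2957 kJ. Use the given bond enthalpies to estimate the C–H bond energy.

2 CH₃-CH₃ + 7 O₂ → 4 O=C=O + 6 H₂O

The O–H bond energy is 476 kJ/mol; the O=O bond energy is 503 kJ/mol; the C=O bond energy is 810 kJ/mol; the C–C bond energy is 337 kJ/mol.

Let D be the C–H bond energy.
Σ(broken) = 2×337 + 12×D + 7×503 = 4195 + 12D
Σ(formed) = 8×810 + 12×476 = 12192
ΔH = Σ(broken) − Σ(formed) = (4195 + 12D) − (12192) = −7997 + 12D
Setting this equal to −2957 kJ gives 12D = 5040, so D = 420 kJ/mol.

D(C–H) ≈ 420 kJ/mol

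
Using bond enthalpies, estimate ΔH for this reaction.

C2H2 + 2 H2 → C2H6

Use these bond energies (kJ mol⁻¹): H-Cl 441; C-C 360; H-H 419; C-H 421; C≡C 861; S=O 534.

Bonds broken (reactants):
  C≡C: 1 × 861 = 861
  C-H: 2 × 421 = 842
  H-H: 2 × 419 = 838
  Σ(broken) = 2541 kJ
Bonds formed (products):
  C-C: 1 × 360 = 360
  C-H: 6 × 421 = 2526
  Σ(formed) = 2886 kJ
ΔH = Σ(broken) − Σ(formed) = 2541 − 2886 = −345 kJ

ΔH ≈ −345 kJ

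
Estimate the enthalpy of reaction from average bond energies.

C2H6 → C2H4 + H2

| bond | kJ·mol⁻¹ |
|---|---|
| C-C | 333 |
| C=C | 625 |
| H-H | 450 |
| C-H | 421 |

ΔH ≈ +100 kJ

Bonds broken (reactants):
  C-C: 1 × 333 = 333
  C-H: 6 × 421 = 2526
  Σ(broken) = 2859 kJ
Bonds formed (products):
  C-H: 4 × 421 = 1684
  C=C: 1 × 625 = 625
  H-H: 1 × 450 = 450
  Σ(formed) = 2759 kJ
ΔH = Σ(broken) − Σ(formed) = 2859 − 2759 = +100 kJ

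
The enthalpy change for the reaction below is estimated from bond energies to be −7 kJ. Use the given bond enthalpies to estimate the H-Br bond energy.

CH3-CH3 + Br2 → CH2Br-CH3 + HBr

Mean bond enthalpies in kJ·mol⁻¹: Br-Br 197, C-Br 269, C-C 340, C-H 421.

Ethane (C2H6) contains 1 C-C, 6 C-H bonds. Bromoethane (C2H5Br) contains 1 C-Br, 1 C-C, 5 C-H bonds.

D(H-Br) ≈ 356 kJ/mol

Let D be the H-Br bond energy.
Σ(broken) = 1×197 + 1×340 + 6×421 = 3063
Σ(formed) = 1×269 + 1×340 + 5×421 + 1×D = 2714 + D
ΔH = Σ(broken) − Σ(formed) = (3063) − (2714 + D) = +349 − D
Setting this equal to −7 kJ gives D = 356 kJ/mol.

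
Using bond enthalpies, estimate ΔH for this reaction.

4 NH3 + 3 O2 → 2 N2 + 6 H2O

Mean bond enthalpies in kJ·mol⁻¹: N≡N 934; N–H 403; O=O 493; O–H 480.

ΔH ≈ −1313 kJ

Bonds broken (reactants):
  N–H: 12 × 403 = 4836
  O=O: 3 × 493 = 1479
  Σ(broken) = 6315 kJ
Bonds formed (products):
  N≡N: 2 × 934 = 1868
  O–H: 12 × 480 = 5760
  Σ(formed) = 7628 kJ
ΔH = Σ(broken) − Σ(formed) = 6315 − 7628 = −1313 kJ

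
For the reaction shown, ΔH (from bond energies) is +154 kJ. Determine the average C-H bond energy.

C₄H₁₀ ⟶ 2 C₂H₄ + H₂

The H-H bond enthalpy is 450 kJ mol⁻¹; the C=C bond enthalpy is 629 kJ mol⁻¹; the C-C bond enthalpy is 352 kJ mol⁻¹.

D(C-H) ≈ 403 kJ/mol

Let D be the C-H bond energy.
Σ(broken) = 3×352 + 10×D = 1056 + 10D
Σ(formed) = 8×D + 2×629 + 1×450 = 1708 + 8D
ΔH = Σ(broken) − Σ(formed) = (1056 + 10D) − (1708 + 8D) = −652 + 2D
Setting this equal to +154 kJ gives 2D = 806, so D = 403 kJ/mol.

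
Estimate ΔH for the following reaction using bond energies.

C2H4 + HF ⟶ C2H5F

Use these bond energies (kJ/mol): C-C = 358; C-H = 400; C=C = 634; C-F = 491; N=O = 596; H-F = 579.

Bonds broken (reactants):
  C-H: 4 × 400 = 1600
  C=C: 1 × 634 = 634
  H-F: 1 × 579 = 579
  Σ(broken) = 2813 kJ
Bonds formed (products):
  C-C: 1 × 358 = 358
  C-F: 1 × 491 = 491
  C-H: 5 × 400 = 2000
  Σ(formed) = 2849 kJ
ΔH = Σ(broken) − Σ(formed) = 2813 − 2849 = −36 kJ

ΔH ≈ −36 kJ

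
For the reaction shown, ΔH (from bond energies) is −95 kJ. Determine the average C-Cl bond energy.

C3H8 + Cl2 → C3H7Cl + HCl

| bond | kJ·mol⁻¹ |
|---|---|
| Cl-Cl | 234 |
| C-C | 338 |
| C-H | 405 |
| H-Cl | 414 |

Let D be the C-Cl bond energy.
Σ(broken) = 2×338 + 8×405 + 1×234 = 4150
Σ(formed) = 2×338 + 1×D + 7×405 + 1×414 = 3925 + D
ΔH = Σ(broken) − Σ(formed) = (4150) − (3925 + D) = +225 − D
Setting this equal to −95 kJ gives D = 320 kJ/mol.

D(C-Cl) ≈ 320 kJ/mol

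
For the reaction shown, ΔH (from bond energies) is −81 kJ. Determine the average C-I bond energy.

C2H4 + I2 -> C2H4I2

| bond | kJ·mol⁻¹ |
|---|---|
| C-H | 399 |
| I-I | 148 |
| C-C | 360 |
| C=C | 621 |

D(C-I) ≈ 245 kJ/mol

Let D be the C-I bond energy.
Σ(broken) = 4×399 + 1×621 + 1×148 = 2365
Σ(formed) = 1×360 + 4×399 + 2×D = 1956 + 2D
ΔH = Σ(broken) − Σ(formed) = (2365) − (1956 + 2D) = +409 − 2D
Setting this equal to −81 kJ gives 2D = 490, so D = 245 kJ/mol.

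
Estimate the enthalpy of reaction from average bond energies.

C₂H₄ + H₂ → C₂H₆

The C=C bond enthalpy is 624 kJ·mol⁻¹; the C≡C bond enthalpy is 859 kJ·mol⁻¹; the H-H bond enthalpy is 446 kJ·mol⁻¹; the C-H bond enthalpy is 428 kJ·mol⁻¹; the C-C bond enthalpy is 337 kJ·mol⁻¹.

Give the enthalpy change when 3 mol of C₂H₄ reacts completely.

Bonds broken (reactants):
  C-H: 4 × 428 = 1712
  C=C: 1 × 624 = 624
  H-H: 1 × 446 = 446
  Σ(broken) = 2782 kJ
Bonds formed (products):
  C-C: 1 × 337 = 337
  C-H: 6 × 428 = 2568
  Σ(formed) = 2905 kJ
ΔH = Σ(broken) − Σ(formed) = 2782 − 2905 = −123 kJ
For 3× the reaction as written: 3 × (−123) = −369 kJ

ΔH = −369 kJ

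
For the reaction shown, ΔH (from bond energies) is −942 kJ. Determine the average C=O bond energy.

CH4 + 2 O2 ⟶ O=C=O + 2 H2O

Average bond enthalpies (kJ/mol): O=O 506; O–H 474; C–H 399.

D(C=O) ≈ 827 kJ/mol

Let D be the C=O bond energy.
Σ(broken) = 4×399 + 2×506 = 2608
Σ(formed) = 2×D + 4×474 = 1896 + 2D
ΔH = Σ(broken) − Σ(formed) = (2608) − (1896 + 2D) = +712 − 2D
Setting this equal to −942 kJ gives 2D = 1654, so D = 827 kJ/mol.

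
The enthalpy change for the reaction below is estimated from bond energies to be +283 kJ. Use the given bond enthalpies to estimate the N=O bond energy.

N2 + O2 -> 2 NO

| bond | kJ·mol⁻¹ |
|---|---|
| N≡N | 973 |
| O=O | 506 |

Let D be the N=O bond energy.
Σ(broken) = 1×973 + 1×506 = 1479
Σ(formed) = 2×D = 2D
ΔH = Σ(broken) − Σ(formed) = (1479) − (2D) = +1479 − 2D
Setting this equal to +283 kJ gives 2D = 1196, so D = 598 kJ/mol.

D(N=O) ≈ 598 kJ/mol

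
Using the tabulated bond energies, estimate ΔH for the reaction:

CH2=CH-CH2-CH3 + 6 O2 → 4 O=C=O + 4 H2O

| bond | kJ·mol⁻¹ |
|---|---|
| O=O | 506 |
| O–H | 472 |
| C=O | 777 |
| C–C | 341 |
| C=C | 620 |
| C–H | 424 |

Bonds broken (reactants):
  C–C: 2 × 341 = 682
  C–H: 8 × 424 = 3392
  C=C: 1 × 620 = 620
  O=O: 6 × 506 = 3036
  Σ(broken) = 7730 kJ
Bonds formed (products):
  C=O: 8 × 777 = 6216
  O–H: 8 × 472 = 3776
  Σ(formed) = 9992 kJ
ΔH = Σ(broken) − Σ(formed) = 7730 − 9992 = −2262 kJ

ΔH ≈ −2262 kJ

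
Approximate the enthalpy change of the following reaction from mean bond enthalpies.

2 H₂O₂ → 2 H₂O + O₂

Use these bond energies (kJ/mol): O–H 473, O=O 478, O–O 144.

ΔH ≈ −190 kJ

Bonds broken (reactants):
  O–H: 4 × 473 = 1892
  O–O: 2 × 144 = 288
  Σ(broken) = 2180 kJ
Bonds formed (products):
  O–H: 4 × 473 = 1892
  O=O: 1 × 478 = 478
  Σ(formed) = 2370 kJ
ΔH = Σ(broken) − Σ(formed) = 2180 − 2370 = −190 kJ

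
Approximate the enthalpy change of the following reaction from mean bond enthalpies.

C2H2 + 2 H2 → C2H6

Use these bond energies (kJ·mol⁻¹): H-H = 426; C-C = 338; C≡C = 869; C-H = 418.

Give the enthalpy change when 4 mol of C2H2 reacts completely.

Bonds broken (reactants):
  C≡C: 1 × 869 = 869
  C-H: 2 × 418 = 836
  H-H: 2 × 426 = 852
  Σ(broken) = 2557 kJ
Bonds formed (products):
  C-C: 1 × 338 = 338
  C-H: 6 × 418 = 2508
  Σ(formed) = 2846 kJ
ΔH = Σ(broken) − Σ(formed) = 2557 − 2846 = −289 kJ
For 4× the reaction as written: 4 × (−289) = −1156 kJ

ΔH = −1156 kJ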